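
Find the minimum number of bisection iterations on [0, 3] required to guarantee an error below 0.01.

We need (b-a)/2^n ≤ 0.01
(3 - 0)/2^n ≤ 0.01
3/2^n ≤ 0.01
2^n ≥ 300
n ≥ log₂(300) = 8.23
n ≥ 9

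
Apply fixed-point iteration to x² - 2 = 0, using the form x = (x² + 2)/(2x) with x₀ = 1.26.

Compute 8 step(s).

Equation: x² - 2 = 0
Fixed-point form: x = (x² + 2)/(2x)
x₀ = 1.26

x_1 = g(1.260000) = 1.423651
x_2 = g(1.423651) = 1.414245
x_3 = g(1.414245) = 1.414214
x_4 = g(1.414214) = 1.414214
x_5 = g(1.414214) = 1.414214
x_6 = g(1.414214) = 1.414214
x_7 = g(1.414214) = 1.414214
x_8 = g(1.414214) = 1.414214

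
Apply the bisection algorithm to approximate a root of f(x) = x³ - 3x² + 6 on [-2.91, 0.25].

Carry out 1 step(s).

f(x) = x³ - 3x² + 6
Initial interval: [-2.91, 0.25]

Iteration 1:
  c_1 = (-2.910000 + 0.250000)/2 = -1.330000
  f(c_1) = f(-1.330000) = -1.659337
  f(a) × f(c) ≥ 0, new interval: [-1.330000, 0.250000]

After 1 iteration(s), the approximation is c_1 = -1.330000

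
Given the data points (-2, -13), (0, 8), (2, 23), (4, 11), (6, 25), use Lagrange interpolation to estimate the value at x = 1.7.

Lagrange interpolation formula:
P(x) = Σ yᵢ × Lᵢ(x)
where Lᵢ(x) = Π_{j≠i} (x - xⱼ)/(xᵢ - xⱼ)

L_0(1.7) = (1.7 - 0)/(-2 - 0) × (1.7 - 2)/(-2 - 2) × (1.7 - 4)/(-2 - 4) × (1.7 - 6)/(-2 - 6) = -0.013135
L_1(1.7) = (1.7 - (-2))/(0 - (-2)) × (1.7 - 2)/(0 - 2) × (1.7 - 4)/(0 - 4) × (1.7 - 6)/(0 - 6) = 0.114353
L_2(1.7) = (1.7 - (-2))/(2 - (-2)) × (1.7 - 0)/(2 - 0) × (1.7 - 4)/(2 - 4) × (1.7 - 6)/(2 - 6) = 0.972002
L_3(1.7) = (1.7 - (-2))/(4 - (-2)) × (1.7 - 0)/(4 - 0) × (1.7 - 2)/(4 - 2) × (1.7 - 6)/(4 - 6) = -0.084522
L_4(1.7) = (1.7 - (-2))/(6 - (-2)) × (1.7 - 0)/(6 - 0) × (1.7 - 2)/(6 - 2) × (1.7 - 4)/(6 - 4) = 0.011302

P(1.7) = (-13)×L_0(1.7) + 8×L_1(1.7) + 23×L_2(1.7) + 11×L_3(1.7) + 25×L_4(1.7)
P(1.7) = 22.794436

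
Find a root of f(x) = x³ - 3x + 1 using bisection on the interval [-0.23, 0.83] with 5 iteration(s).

f(x) = x³ - 3x + 1
Initial interval: [-0.23, 0.83]

Iteration 1:
  c_1 = (-0.230000 + 0.830000)/2 = 0.300000
  f(c_1) = f(0.300000) = 0.127000
  f(a) × f(c) ≥ 0, new interval: [0.300000, 0.830000]
Iteration 2:
  c_2 = (0.300000 + 0.830000)/2 = 0.565000
  f(c_2) = f(0.565000) = -0.514638
  f(a) × f(c) < 0, new interval: [0.300000, 0.565000]
Iteration 3:
  c_3 = (0.300000 + 0.565000)/2 = 0.432500
  f(c_3) = f(0.432500) = -0.216598
  f(a) × f(c) < 0, new interval: [0.300000, 0.432500]
Iteration 4:
  c_4 = (0.300000 + 0.432500)/2 = 0.366250
  f(c_4) = f(0.366250) = -0.049622
  f(a) × f(c) < 0, new interval: [0.300000, 0.366250]
Iteration 5:
  c_5 = (0.300000 + 0.366250)/2 = 0.333125
  f(c_5) = f(0.333125) = 0.037593
  f(a) × f(c) ≥ 0, new interval: [0.333125, 0.366250]

After 5 iteration(s), the approximation is c_5 = 0.333125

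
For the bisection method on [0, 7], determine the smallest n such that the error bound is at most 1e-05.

We need (b-a)/2^n ≤ 1e-05
(7 - 0)/2^n ≤ 1e-05
7/2^n ≤ 1e-05
2^n ≥ 700000
n ≥ log₂(700000) = 19.42
n ≥ 20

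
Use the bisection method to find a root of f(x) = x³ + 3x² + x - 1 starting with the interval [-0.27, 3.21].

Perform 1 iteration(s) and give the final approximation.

f(x) = x³ + 3x² + x - 1
Initial interval: [-0.27, 3.21]

Iteration 1:
  c_1 = (-0.270000 + 3.210000)/2 = 1.470000
  f(c_1) = f(1.470000) = 10.129223
  f(a) × f(c) < 0, new interval: [-0.270000, 1.470000]

After 1 iteration(s), the approximation is c_1 = 1.470000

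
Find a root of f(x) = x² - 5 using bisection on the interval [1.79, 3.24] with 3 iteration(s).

f(x) = x² - 5
Initial interval: [1.79, 3.24]

Iteration 1:
  c_1 = (1.790000 + 3.240000)/2 = 2.515000
  f(c_1) = f(2.515000) = 1.325225
  f(a) × f(c) < 0, new interval: [1.790000, 2.515000]
Iteration 2:
  c_2 = (1.790000 + 2.515000)/2 = 2.152500
  f(c_2) = f(2.152500) = -0.366744
  f(a) × f(c) ≥ 0, new interval: [2.152500, 2.515000]
Iteration 3:
  c_3 = (2.152500 + 2.515000)/2 = 2.333750
  f(c_3) = f(2.333750) = 0.446389
  f(a) × f(c) < 0, new interval: [2.152500, 2.333750]

After 3 iteration(s), the approximation is c_3 = 2.333750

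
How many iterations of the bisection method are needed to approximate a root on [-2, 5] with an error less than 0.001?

We need (b-a)/2^n ≤ 0.001
(5 - (-2))/2^n ≤ 0.001
7/2^n ≤ 0.001
2^n ≥ 7000
n ≥ log₂(7000) = 12.77
n ≥ 13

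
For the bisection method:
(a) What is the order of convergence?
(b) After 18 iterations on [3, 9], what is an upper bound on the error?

(a) Bisection has linear (order 1) convergence; the error is halved each step.

(b) Error bound = (b-a)/2^n = (9 - 3)/2^{18}
    = 6/2^{18}

(a) 1 (linear); (b) error ≤ 2.29e-05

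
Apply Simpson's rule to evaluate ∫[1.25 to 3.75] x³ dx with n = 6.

f(x) = x³
a = 1.25, b = 3.75, n = 6
h = (b - a)/n = 0.416667

Simpson's rule: (h/3)[f(x₀) + 4f(x₁) + 2f(x₂) + ... + f(xₙ)]

x_0 = 1.2500, f(x_0) = 1.953125, coefficient = 1
x_1 = 1.6667, f(x_1) = 4.629630, coefficient = 4
x_2 = 2.0833, f(x_2) = 9.042245, coefficient = 2
x_3 = 2.5000, f(x_3) = 15.625000, coefficient = 4
x_4 = 2.9167, f(x_4) = 24.811921, coefficient = 2
x_5 = 3.3333, f(x_5) = 37.037037, coefficient = 4
x_6 = 3.7500, f(x_6) = 52.734375, coefficient = 1

I ≈ (0.416667/3) × 351.562500 = 48.828125
Exact value: 48.828125
Error: 0.000000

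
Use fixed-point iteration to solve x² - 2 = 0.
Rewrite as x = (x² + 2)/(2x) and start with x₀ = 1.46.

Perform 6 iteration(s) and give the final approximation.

Equation: x² - 2 = 0
Fixed-point form: x = (x² + 2)/(2x)
x₀ = 1.46

x_1 = g(1.460000) = 1.414932
x_2 = g(1.414932) = 1.414214
x_3 = g(1.414214) = 1.414214
x_4 = g(1.414214) = 1.414214
x_5 = g(1.414214) = 1.414214
x_6 = g(1.414214) = 1.414214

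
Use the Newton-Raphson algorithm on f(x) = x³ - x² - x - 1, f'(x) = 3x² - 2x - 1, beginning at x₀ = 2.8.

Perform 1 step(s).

f(x) = x³ - x² - x - 1
f'(x) = 3x² - 2x - 1
x₀ = 2.8

Newton-Raphson formula: x_{n+1} = x_n - f(x_n)/f'(x_n)

Iteration 1:
  f(2.800000) = 10.312000
  f'(2.800000) = 16.920000
  x_1 = 2.800000 - 10.312000/16.920000 = 2.190544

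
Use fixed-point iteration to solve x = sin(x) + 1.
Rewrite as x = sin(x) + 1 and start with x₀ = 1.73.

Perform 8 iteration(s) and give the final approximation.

Equation: x = sin(x) + 1
Fixed-point form: x = sin(x) + 1
x₀ = 1.73

x_1 = g(1.730000) = 1.987354
x_2 = g(1.987354) = 1.914487
x_3 = g(1.914487) = 1.941517
x_4 = g(1.941517) = 1.932066
x_5 = g(1.932066) = 1.935449
x_6 = g(1.935449) = 1.934248
x_7 = g(1.934248) = 1.934675
x_8 = g(1.934675) = 1.934523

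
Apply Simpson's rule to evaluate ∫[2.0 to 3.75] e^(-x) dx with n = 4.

f(x) = e^(-x)
a = 2.0, b = 3.75, n = 4
h = (b - a)/n = 0.437500

Simpson's rule: (h/3)[f(x₀) + 4f(x₁) + 2f(x₂) + ... + f(xₙ)]

x_0 = 2.0000, f(x_0) = 0.135335, coefficient = 1
x_1 = 2.4375, f(x_1) = 0.087379, coefficient = 4
x_2 = 2.8750, f(x_2) = 0.056416, coefficient = 2
x_3 = 3.3125, f(x_3) = 0.036425, coefficient = 4
x_4 = 3.7500, f(x_4) = 0.023518, coefficient = 1

I ≈ (0.437500/3) × 0.766901 = 0.111840
Exact value: 0.111818
Error: 0.000022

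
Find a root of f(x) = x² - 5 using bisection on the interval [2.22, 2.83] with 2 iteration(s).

f(x) = x² - 5
Initial interval: [2.22, 2.83]

Iteration 1:
  c_1 = (2.220000 + 2.830000)/2 = 2.525000
  f(c_1) = f(2.525000) = 1.375625
  f(a) × f(c) < 0, new interval: [2.220000, 2.525000]
Iteration 2:
  c_2 = (2.220000 + 2.525000)/2 = 2.372500
  f(c_2) = f(2.372500) = 0.628756
  f(a) × f(c) < 0, new interval: [2.220000, 2.372500]

After 2 iteration(s), the approximation is c_2 = 2.372500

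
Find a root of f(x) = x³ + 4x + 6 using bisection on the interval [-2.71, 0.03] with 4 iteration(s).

f(x) = x³ + 4x + 6
Initial interval: [-2.71, 0.03]

Iteration 1:
  c_1 = (-2.710000 + 0.030000)/2 = -1.340000
  f(c_1) = f(-1.340000) = -1.766104
  f(a) × f(c) ≥ 0, new interval: [-1.340000, 0.030000]
Iteration 2:
  c_2 = (-1.340000 + 0.030000)/2 = -0.655000
  f(c_2) = f(-0.655000) = 3.098989
  f(a) × f(c) < 0, new interval: [-1.340000, -0.655000]
Iteration 3:
  c_3 = (-1.340000 + (-0.655000))/2 = -0.997500
  f(c_3) = f(-0.997500) = 1.017481
  f(a) × f(c) < 0, new interval: [-1.340000, -0.997500]
Iteration 4:
  c_4 = (-1.340000 + (-0.997500))/2 = -1.168750
  f(c_4) = f(-1.168750) = -0.271485
  f(a) × f(c) ≥ 0, new interval: [-1.168750, -0.997500]

After 4 iteration(s), the approximation is c_4 = -1.168750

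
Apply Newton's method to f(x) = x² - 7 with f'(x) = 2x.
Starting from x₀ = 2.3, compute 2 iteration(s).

f(x) = x² - 7
f'(x) = 2x
x₀ = 2.3

Newton-Raphson formula: x_{n+1} = x_n - f(x_n)/f'(x_n)

Iteration 1:
  f(2.300000) = -1.710000
  f'(2.300000) = 4.600000
  x_1 = 2.300000 - (-1.710000)/4.600000 = 2.671739
Iteration 2:
  f(2.671739) = 0.138190
  f'(2.671739) = 5.343478
  x_2 = 2.671739 - 0.138190/5.343478 = 2.645878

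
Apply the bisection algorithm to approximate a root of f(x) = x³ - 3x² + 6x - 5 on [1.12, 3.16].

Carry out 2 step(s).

f(x) = x³ - 3x² + 6x - 5
Initial interval: [1.12, 3.16]

Iteration 1:
  c_1 = (1.120000 + 3.160000)/2 = 2.140000
  f(c_1) = f(2.140000) = 3.901544
  f(a) × f(c) < 0, new interval: [1.120000, 2.140000]
Iteration 2:
  c_2 = (1.120000 + 2.140000)/2 = 1.630000
  f(c_2) = f(1.630000) = 1.140047
  f(a) × f(c) < 0, new interval: [1.120000, 1.630000]

After 2 iteration(s), the approximation is c_2 = 1.630000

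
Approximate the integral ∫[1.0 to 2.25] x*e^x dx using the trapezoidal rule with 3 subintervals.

f(x) = x*e^x
a = 1.0, b = 2.25, n = 3
h = (b - a)/n = 0.416667

Trapezoidal rule: (h/2)[f(x₀) + 2f(x₁) + 2f(x₂) + ... + f(xₙ)]

x_0 = 1.0000, f(x_0) = 2.718282, coefficient = 1
x_1 = 1.4167, f(x_1) = 5.841417, coefficient = 2
x_2 = 1.8333, f(x_2) = 11.466952, coefficient = 2
x_3 = 2.2500, f(x_3) = 21.347406, coefficient = 1

I ≈ (0.416667/2) × 58.682424 = 12.225505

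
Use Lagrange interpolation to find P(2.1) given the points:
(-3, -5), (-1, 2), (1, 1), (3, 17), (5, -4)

Lagrange interpolation formula:
P(x) = Σ yᵢ × Lᵢ(x)
where Lᵢ(x) = Π_{j≠i} (x - xⱼ)/(xᵢ - xⱼ)

L_0(2.1) = (2.1 - (-1))/(-3 - (-1)) × (2.1 - 1)/(-3 - 1) × (2.1 - 3)/(-3 - 3) × (2.1 - 5)/(-3 - 5) = 0.023177
L_1(2.1) = (2.1 - (-3))/(-1 - (-3)) × (2.1 - 1)/(-1 - 1) × (2.1 - 3)/(-1 - 3) × (2.1 - 5)/(-1 - 5) = -0.152522
L_2(2.1) = (2.1 - (-3))/(1 - (-3)) × (2.1 - (-1))/(1 - (-1)) × (2.1 - 3)/(1 - 3) × (2.1 - 5)/(1 - 5) = 0.644752
L_3(2.1) = (2.1 - (-3))/(3 - (-3)) × (2.1 - (-1))/(3 - (-1)) × (2.1 - 1)/(3 - 1) × (2.1 - 5)/(3 - 5) = 0.525353
L_4(2.1) = (2.1 - (-3))/(5 - (-3)) × (2.1 - (-1))/(5 - (-1)) × (2.1 - 1)/(5 - 1) × (2.1 - 3)/(5 - 3) = -0.040760

P(2.1) = (-5)×L_0(2.1) + 2×L_1(2.1) + 1×L_2(2.1) + 17×L_3(2.1) + (-4)×L_4(2.1)
P(2.1) = 9.317865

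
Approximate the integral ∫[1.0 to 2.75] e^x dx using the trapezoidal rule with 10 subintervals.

f(x) = e^x
a = 1.0, b = 2.75, n = 10
h = (b - a)/n = 0.175000

Trapezoidal rule: (h/2)[f(x₀) + 2f(x₁) + 2f(x₂) + ... + f(xₙ)]

x_0 = 1.0000, f(x_0) = 2.718282, coefficient = 1
x_1 = 1.1750, f(x_1) = 3.238143, coefficient = 2
x_2 = 1.3500, f(x_2) = 3.857426, coefficient = 2
x_3 = 1.5250, f(x_3) = 4.595144, coefficient = 2
x_4 = 1.7000, f(x_4) = 5.473947, coefficient = 2
x_5 = 1.8750, f(x_5) = 6.520819, coefficient = 2
x_6 = 2.0500, f(x_6) = 7.767901, coefficient = 2
x_7 = 2.2250, f(x_7) = 9.253483, coefficient = 2
x_8 = 2.4000, f(x_8) = 11.023176, coefficient = 2
x_9 = 2.5750, f(x_9) = 13.131317, coefficient = 2
x_10 = 2.7500, f(x_10) = 15.642632, coefficient = 1

I ≈ (0.175000/2) × 148.083626 = 12.957317
Exact value: 12.924350
Error: 0.032967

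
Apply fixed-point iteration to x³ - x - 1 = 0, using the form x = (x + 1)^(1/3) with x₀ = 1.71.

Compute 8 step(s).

Equation: x³ - x - 1 = 0
Fixed-point form: x = (x + 1)^(1/3)
x₀ = 1.71

x_1 = g(1.710000) = 1.394194
x_2 = g(1.394194) = 1.337785
x_3 = g(1.337785) = 1.327195
x_4 = g(1.327195) = 1.325188
x_5 = g(1.325188) = 1.324807
x_6 = g(1.324807) = 1.324735
x_7 = g(1.324735) = 1.324721
x_8 = g(1.324721) = 1.324719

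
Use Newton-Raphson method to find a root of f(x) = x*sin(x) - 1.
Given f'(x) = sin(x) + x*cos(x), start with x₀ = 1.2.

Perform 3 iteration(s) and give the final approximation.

f(x) = x*sin(x) - 1
f'(x) = sin(x) + x*cos(x)
x₀ = 1.2

Newton-Raphson formula: x_{n+1} = x_n - f(x_n)/f'(x_n)

Iteration 1:
  f(1.200000) = 0.118447
  f'(1.200000) = 1.366868
  x_1 = 1.200000 - 0.118447/1.366868 = 1.113344
Iteration 2:
  f(1.113344) = -0.001129
  f'(1.113344) = 1.388904
  x_2 = 1.113344 - (-0.001129)/1.388904 = 1.114157
Iteration 3:
  f(1.114157) = 0.000000
  f'(1.114157) = 1.388809
  x_3 = 1.114157 - 0.000000/1.388809 = 1.114157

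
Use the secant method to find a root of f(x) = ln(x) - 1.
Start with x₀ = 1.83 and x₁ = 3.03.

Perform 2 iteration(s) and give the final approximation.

f(x) = ln(x) - 1
x₀ = 1.83, x₁ = 3.03

Secant formula: x_{n+1} = x_n - f(x_n)(x_n - x_{n-1})/(f(x_n) - f(x_{n-1}))

Iteration 1:
  f(1.830000) = -0.395684
  f(3.030000) = 0.108563
  x_2 = 3.030000 - 0.108563×(3.030000 - 1.830000)/(0.108563 - (-0.395684))
       = 2.771644
Iteration 2:
  f(3.030000) = 0.108563
  f(2.771644) = 0.019441
  x_3 = 2.771644 - 0.019441×(2.771644 - 3.030000)/(0.019441 - 0.108563)
       = 2.715287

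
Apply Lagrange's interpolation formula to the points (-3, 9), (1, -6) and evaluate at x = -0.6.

Lagrange interpolation formula:
P(x) = Σ yᵢ × Lᵢ(x)
where Lᵢ(x) = Π_{j≠i} (x - xⱼ)/(xᵢ - xⱼ)

L_0(-0.6) = (-0.6 - 1)/(-3 - 1) = 0.400000
L_1(-0.6) = (-0.6 - (-3))/(1 - (-3)) = 0.600000

P(-0.6) = 9×L_0(-0.6) + (-6)×L_1(-0.6)
P(-0.6) = 0.000000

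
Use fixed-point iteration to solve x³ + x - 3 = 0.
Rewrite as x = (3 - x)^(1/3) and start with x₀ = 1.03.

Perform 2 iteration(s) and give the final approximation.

Equation: x³ + x - 3 = 0
Fixed-point form: x = (3 - x)^(1/3)
x₀ = 1.03

x_1 = g(1.030000) = 1.253590
x_2 = g(1.253590) = 1.204247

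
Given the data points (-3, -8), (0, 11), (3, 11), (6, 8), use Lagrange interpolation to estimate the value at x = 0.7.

Lagrange interpolation formula:
P(x) = Σ yᵢ × Lᵢ(x)
where Lᵢ(x) = Π_{j≠i} (x - xⱼ)/(xᵢ - xⱼ)

L_0(0.7) = (0.7 - 0)/(-3 - 0) × (0.7 - 3)/(-3 - 3) × (0.7 - 6)/(-3 - 6) = -0.052673
L_1(0.7) = (0.7 - (-3))/(0 - (-3)) × (0.7 - 3)/(0 - 3) × (0.7 - 6)/(0 - 6) = 0.835241
L_2(0.7) = (0.7 - (-3))/(3 - (-3)) × (0.7 - 0)/(3 - 0) × (0.7 - 6)/(3 - 6) = 0.254204
L_3(0.7) = (0.7 - (-3))/(6 - (-3)) × (0.7 - 0)/(6 - 0) × (0.7 - 3)/(6 - 3) = -0.036772

P(0.7) = (-8)×L_0(0.7) + 11×L_1(0.7) + 11×L_2(0.7) + 8×L_3(0.7)
P(0.7) = 12.111099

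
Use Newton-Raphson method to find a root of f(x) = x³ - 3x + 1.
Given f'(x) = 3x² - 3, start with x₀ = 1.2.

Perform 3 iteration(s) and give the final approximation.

f(x) = x³ - 3x + 1
f'(x) = 3x² - 3
x₀ = 1.2

Newton-Raphson formula: x_{n+1} = x_n - f(x_n)/f'(x_n)

Iteration 1:
  f(1.200000) = -0.872000
  f'(1.200000) = 1.320000
  x_1 = 1.200000 - (-0.872000)/1.320000 = 1.860606
Iteration 2:
  f(1.860606) = 1.859330
  f'(1.860606) = 7.385565
  x_2 = 1.860606 - 1.859330/7.385565 = 1.608854
Iteration 3:
  f(1.608854) = 0.337814
  f'(1.608854) = 4.765235
  x_3 = 1.608854 - 0.337814/4.765235 = 1.537963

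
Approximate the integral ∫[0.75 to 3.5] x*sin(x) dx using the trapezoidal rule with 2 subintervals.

f(x) = x*sin(x)
a = 0.75, b = 3.5, n = 2
h = (b - a)/n = 1.375000

Trapezoidal rule: (h/2)[f(x₀) + 2f(x₁) + 2f(x₂) + ... + f(xₙ)]

x_0 = 0.7500, f(x_0) = 0.511229, coefficient = 1
x_1 = 2.1250, f(x_1) = 1.806930, coefficient = 2
x_2 = 3.5000, f(x_2) = -1.227741, coefficient = 1

I ≈ (1.375000/2) × 2.897347 = 1.991926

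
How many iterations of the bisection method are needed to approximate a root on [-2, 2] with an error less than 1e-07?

We need (b-a)/2^n ≤ 1e-07
(2 - (-2))/2^n ≤ 1e-07
4/2^n ≤ 1e-07
2^n ≥ 40000000
n ≥ log₂(40000000) = 25.25
n ≥ 26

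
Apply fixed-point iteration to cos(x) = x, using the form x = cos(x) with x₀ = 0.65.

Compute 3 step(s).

Equation: cos(x) = x
Fixed-point form: x = cos(x)
x₀ = 0.65

x_1 = g(0.650000) = 0.796084
x_2 = g(0.796084) = 0.699511
x_3 = g(0.699511) = 0.765157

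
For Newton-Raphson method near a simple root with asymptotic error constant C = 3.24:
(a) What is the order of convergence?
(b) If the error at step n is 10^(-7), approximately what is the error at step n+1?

(a) Newton-Raphson has quadratic (order 2) convergence near simple roots.
    This means |e_{n+1}| ≈ C|e_n|².

(b) With |e_n| = 10^(-7) and C = 3.24:
    |e_{n+1}| ≈ 3.24 × (10^(-7))² = 3.24 × 10^(-14)

(a) 2 (quadratic); (b) |e_{n+1}| ≈ 3.240e-14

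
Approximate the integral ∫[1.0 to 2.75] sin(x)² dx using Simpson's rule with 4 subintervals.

f(x) = sin(x)²
a = 1.0, b = 2.75, n = 4
h = (b - a)/n = 0.437500

Simpson's rule: (h/3)[f(x₀) + 4f(x₁) + 2f(x₂) + ... + f(xₙ)]

x_0 = 1.0000, f(x_0) = 0.708073, coefficient = 1
x_1 = 1.4375, f(x_1) = 0.982337, coefficient = 4
x_2 = 1.8750, f(x_2) = 0.910280, coefficient = 2
x_3 = 2.3125, f(x_3) = 0.543639, coefficient = 4
x_4 = 2.7500, f(x_4) = 0.145665, coefficient = 1

I ≈ (0.437500/3) × 8.778202 = 1.280154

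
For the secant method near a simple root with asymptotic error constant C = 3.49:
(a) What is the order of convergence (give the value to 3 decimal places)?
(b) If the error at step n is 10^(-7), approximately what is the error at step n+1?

(a) Secant method has superlinear convergence with order φ = (1+√5)/2 ≈ 1.618.
    This means |e_{n+1}| ≈ C|e_n|^1.618.

(b) With |e_n| = 10^(-7) and C = 3.49:
    |e_{n+1}| ≈ 3.49 × (10^(-7))^1.618 = 3.49 × 10^(-11.33)

(a) ≈ 1.618 (golden ratio); (b) |e_{n+1}| ≈ 1.647e-11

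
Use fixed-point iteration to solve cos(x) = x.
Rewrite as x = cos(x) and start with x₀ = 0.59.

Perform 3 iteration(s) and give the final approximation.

Equation: cos(x) = x
Fixed-point form: x = cos(x)
x₀ = 0.59

x_1 = g(0.590000) = 0.830941
x_2 = g(0.830941) = 0.674181
x_3 = g(0.674181) = 0.781218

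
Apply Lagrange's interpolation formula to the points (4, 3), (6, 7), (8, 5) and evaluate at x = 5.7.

Lagrange interpolation formula:
P(x) = Σ yᵢ × Lᵢ(x)
where Lᵢ(x) = Π_{j≠i} (x - xⱼ)/(xᵢ - xⱼ)

L_0(5.7) = (5.7 - 6)/(4 - 6) × (5.7 - 8)/(4 - 8) = 0.086250
L_1(5.7) = (5.7 - 4)/(6 - 4) × (5.7 - 8)/(6 - 8) = 0.977500
L_2(5.7) = (5.7 - 4)/(8 - 4) × (5.7 - 6)/(8 - 6) = -0.063750

P(5.7) = 3×L_0(5.7) + 7×L_1(5.7) + 5×L_2(5.7)
P(5.7) = 6.782500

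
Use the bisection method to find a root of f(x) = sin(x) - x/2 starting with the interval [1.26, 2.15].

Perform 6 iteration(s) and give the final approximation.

f(x) = sin(x) - x/2
Initial interval: [1.26, 2.15]

Iteration 1:
  c_1 = (1.260000 + 2.150000)/2 = 1.705000
  f(c_1) = f(1.705000) = 0.138508
  f(a) × f(c) ≥ 0, new interval: [1.705000, 2.150000]
Iteration 2:
  c_2 = (1.705000 + 2.150000)/2 = 1.927500
  f(c_2) = f(1.927500) = -0.026697
  f(a) × f(c) < 0, new interval: [1.705000, 1.927500]
Iteration 3:
  c_3 = (1.705000 + 1.927500)/2 = 1.816250
  f(c_3) = f(1.816250) = 0.061902
  f(a) × f(c) ≥ 0, new interval: [1.816250, 1.927500]
Iteration 4:
  c_4 = (1.816250 + 1.927500)/2 = 1.871875
  f(c_4) = f(1.871875) = 0.019080
  f(a) × f(c) ≥ 0, new interval: [1.871875, 1.927500]
Iteration 5:
  c_5 = (1.871875 + 1.927500)/2 = 1.899688
  f(c_5) = f(1.899688) = -0.003443
  f(a) × f(c) < 0, new interval: [1.871875, 1.899688]
Iteration 6:
  c_6 = (1.871875 + 1.899688)/2 = 1.885781
  f(c_6) = f(1.885781) = 0.007910
  f(a) × f(c) ≥ 0, new interval: [1.885781, 1.899688]

After 6 iteration(s), the approximation is c_6 = 1.885781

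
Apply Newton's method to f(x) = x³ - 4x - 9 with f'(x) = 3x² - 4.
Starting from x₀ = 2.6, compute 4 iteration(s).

f(x) = x³ - 4x - 9
f'(x) = 3x² - 4
x₀ = 2.6

Newton-Raphson formula: x_{n+1} = x_n - f(x_n)/f'(x_n)

Iteration 1:
  f(2.600000) = -1.824000
  f'(2.600000) = 16.280000
  x_1 = 2.600000 - (-1.824000)/16.280000 = 2.712039
Iteration 2:
  f(2.712039) = 0.099318
  f'(2.712039) = 18.065472
  x_2 = 2.712039 - 0.099318/18.065472 = 2.706542
Iteration 3:
  f(2.706542) = 0.000246
  f'(2.706542) = 17.976103
  x_3 = 2.706542 - 0.000246/17.976103 = 2.706528
Iteration 4:
  f(2.706528) = 0.000000
  f'(2.706528) = 17.975881
  x_4 = 2.706528 - 0.000000/17.975881 = 2.706528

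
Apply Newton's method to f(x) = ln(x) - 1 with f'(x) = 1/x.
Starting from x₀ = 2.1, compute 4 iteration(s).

f(x) = ln(x) - 1
f'(x) = 1/x
x₀ = 2.1

Newton-Raphson formula: x_{n+1} = x_n - f(x_n)/f'(x_n)

Iteration 1:
  f(2.100000) = -0.258063
  f'(2.100000) = 0.476190
  x_1 = 2.100000 - (-0.258063)/0.476190 = 2.641932
Iteration 2:
  f(2.641932) = -0.028490
  f'(2.641932) = 0.378511
  x_2 = 2.641932 - (-0.028490)/0.378511 = 2.717199
Iteration 3:
  f(2.717199) = -0.000398
  f'(2.717199) = 0.368026
  x_3 = 2.717199 - (-0.000398)/0.368026 = 2.718282
Iteration 4:
  f(2.718282) = 0.000000
  f'(2.718282) = 0.367879
  x_4 = 2.718282 - 0.000000/0.367879 = 2.718282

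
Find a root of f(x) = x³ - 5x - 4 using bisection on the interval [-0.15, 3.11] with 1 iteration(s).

f(x) = x³ - 5x - 4
Initial interval: [-0.15, 3.11]

Iteration 1:
  c_1 = (-0.150000 + 3.110000)/2 = 1.480000
  f(c_1) = f(1.480000) = -8.158208
  f(a) × f(c) ≥ 0, new interval: [1.480000, 3.110000]

After 1 iteration(s), the approximation is c_1 = 1.480000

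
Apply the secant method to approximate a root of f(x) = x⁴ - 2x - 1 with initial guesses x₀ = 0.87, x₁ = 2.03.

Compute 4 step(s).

f(x) = x⁴ - 2x - 1
x₀ = 0.87, x₁ = 2.03

Secant formula: x_{n+1} = x_n - f(x_n)(x_n - x_{n-1})/(f(x_n) - f(x_{n-1}))

Iteration 1:
  f(0.870000) = -2.167102
  f(2.030000) = 11.921817
  x_2 = 2.030000 - 11.921817×(2.030000 - 0.870000)/(11.921817 - (-2.167102))
       = 1.048427
Iteration 2:
  f(2.030000) = 11.921817
  f(1.048427) = -1.888616
  x_3 = 1.048427 - (-1.888616)×(1.048427 - 2.030000)/(-1.888616 - 11.921817)
       = 1.182660
Iteration 3:
  f(1.048427) = -1.888616
  f(1.182660) = -1.409003
  x_4 = 1.182660 - (-1.409003)×(1.182660 - 1.048427)/(-1.409003 - (-1.888616))
       = 1.577008
Iteration 4:
  f(1.182660) = -1.409003
  f(1.577008) = 2.030925
  x_5 = 1.577008 - 2.030925×(1.577008 - 1.182660)/(2.030925 - (-1.409003))
       = 1.344186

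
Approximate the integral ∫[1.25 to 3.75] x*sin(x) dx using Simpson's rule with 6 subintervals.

f(x) = x*sin(x)
a = 1.25, b = 3.75, n = 6
h = (b - a)/n = 0.416667

Simpson's rule: (h/3)[f(x₀) + 4f(x₁) + 2f(x₂) + ... + f(xₙ)]

x_0 = 1.2500, f(x_0) = 1.186231, coefficient = 1
x_1 = 1.6667, f(x_1) = 1.659013, coefficient = 4
x_2 = 2.0833, f(x_2) = 1.815632, coefficient = 2
x_3 = 2.5000, f(x_3) = 1.496180, coefficient = 4
x_4 = 2.9167, f(x_4) = 0.650516, coefficient = 2
x_5 = 3.3333, f(x_5) = -0.635227, coefficient = 4
x_6 = 3.7500, f(x_6) = -2.143355, coefficient = 1

I ≈ (0.416667/3) × 14.055040 = 1.952089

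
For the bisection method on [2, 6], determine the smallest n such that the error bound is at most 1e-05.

We need (b-a)/2^n ≤ 1e-05
(6 - 2)/2^n ≤ 1e-05
4/2^n ≤ 1e-05
2^n ≥ 400000
n ≥ log₂(400000) = 18.61
n ≥ 19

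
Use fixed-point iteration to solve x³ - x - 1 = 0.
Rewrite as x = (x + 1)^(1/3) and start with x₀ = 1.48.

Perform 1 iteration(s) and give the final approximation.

Equation: x³ - x - 1 = 0
Fixed-point form: x = (x + 1)^(1/3)
x₀ = 1.48

x_1 = g(1.480000) = 1.353580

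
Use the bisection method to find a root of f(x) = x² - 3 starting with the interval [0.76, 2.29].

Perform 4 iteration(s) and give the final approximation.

f(x) = x² - 3
Initial interval: [0.76, 2.29]

Iteration 1:
  c_1 = (0.760000 + 2.290000)/2 = 1.525000
  f(c_1) = f(1.525000) = -0.674375
  f(a) × f(c) ≥ 0, new interval: [1.525000, 2.290000]
Iteration 2:
  c_2 = (1.525000 + 2.290000)/2 = 1.907500
  f(c_2) = f(1.907500) = 0.638556
  f(a) × f(c) < 0, new interval: [1.525000, 1.907500]
Iteration 3:
  c_3 = (1.525000 + 1.907500)/2 = 1.716250
  f(c_3) = f(1.716250) = -0.054486
  f(a) × f(c) ≥ 0, new interval: [1.716250, 1.907500]
Iteration 4:
  c_4 = (1.716250 + 1.907500)/2 = 1.811875
  f(c_4) = f(1.811875) = 0.282891
  f(a) × f(c) < 0, new interval: [1.716250, 1.811875]

After 4 iteration(s), the approximation is c_4 = 1.811875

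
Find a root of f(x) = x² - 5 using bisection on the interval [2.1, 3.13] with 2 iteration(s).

f(x) = x² - 5
Initial interval: [2.1, 3.13]

Iteration 1:
  c_1 = (2.100000 + 3.130000)/2 = 2.615000
  f(c_1) = f(2.615000) = 1.838225
  f(a) × f(c) < 0, new interval: [2.100000, 2.615000]
Iteration 2:
  c_2 = (2.100000 + 2.615000)/2 = 2.357500
  f(c_2) = f(2.357500) = 0.557806
  f(a) × f(c) < 0, new interval: [2.100000, 2.357500]

After 2 iteration(s), the approximation is c_2 = 2.357500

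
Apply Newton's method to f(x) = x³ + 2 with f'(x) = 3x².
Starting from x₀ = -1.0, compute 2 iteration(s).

f(x) = x³ + 2
f'(x) = 3x²
x₀ = -1.0

Newton-Raphson formula: x_{n+1} = x_n - f(x_n)/f'(x_n)

Iteration 1:
  f(-1.000000) = 1.000000
  f'(-1.000000) = 3.000000
  x_1 = -1.000000 - 1.000000/3.000000 = -1.333333
Iteration 2:
  f(-1.333333) = -0.370370
  f'(-1.333333) = 5.333333
  x_2 = -1.333333 - (-0.370370)/5.333333 = -1.263889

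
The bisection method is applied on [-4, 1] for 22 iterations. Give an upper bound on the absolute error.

Bisection error bound: |error| ≤ (b-a)/2^n
|error| ≤ (1 - (-4))/2^22 = 5/2^22
|error| ≤ 0.0000011921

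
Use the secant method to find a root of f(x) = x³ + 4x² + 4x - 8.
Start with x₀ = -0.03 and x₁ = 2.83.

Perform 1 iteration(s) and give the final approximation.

f(x) = x³ + 4x² + 4x - 8
x₀ = -0.03, x₁ = 2.83

Secant formula: x_{n+1} = x_n - f(x_n)(x_n - x_{n-1})/(f(x_n) - f(x_{n-1}))

Iteration 1:
  f(-0.030000) = -8.116427
  f(2.830000) = 58.020787
  x_2 = 2.830000 - 58.020787×(2.830000 - (-0.030000))/(58.020787 - (-8.116427))
       = 0.320982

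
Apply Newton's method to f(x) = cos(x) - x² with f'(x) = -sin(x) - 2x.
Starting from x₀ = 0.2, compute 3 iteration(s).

f(x) = cos(x) - x²
f'(x) = -sin(x) - 2x
x₀ = 0.2

Newton-Raphson formula: x_{n+1} = x_n - f(x_n)/f'(x_n)

Iteration 1:
  f(0.200000) = 0.940067
  f'(0.200000) = -0.598669
  x_1 = 0.200000 - 0.940067/(-0.598669) = 1.770260
Iteration 2:
  f(1.770260) = -3.331965
  f'(1.770260) = -4.520693
  x_2 = 1.770260 - (-3.331965)/(-4.520693) = 1.033213
Iteration 3:
  f(1.033213) = -0.555467
  f'(1.033213) = -2.925374
  x_3 = 1.033213 - (-0.555467)/(-2.925374) = 0.843334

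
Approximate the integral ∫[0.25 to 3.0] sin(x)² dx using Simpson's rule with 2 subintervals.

f(x) = sin(x)²
a = 0.25, b = 3.0, n = 2
h = (b - a)/n = 1.375000

Simpson's rule: (h/3)[f(x₀) + 4f(x₁) + 2f(x₂) + ... + f(xₙ)]

x_0 = 0.2500, f(x_0) = 0.061209, coefficient = 1
x_1 = 1.6250, f(x_1) = 0.997065, coefficient = 4
x_2 = 3.0000, f(x_2) = 0.019915, coefficient = 1

I ≈ (1.375000/3) × 4.069383 = 1.865134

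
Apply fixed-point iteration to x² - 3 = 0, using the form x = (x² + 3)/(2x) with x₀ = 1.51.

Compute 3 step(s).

Equation: x² - 3 = 0
Fixed-point form: x = (x² + 3)/(2x)
x₀ = 1.51

x_1 = g(1.510000) = 1.748377
x_2 = g(1.748377) = 1.732127
x_3 = g(1.732127) = 1.732051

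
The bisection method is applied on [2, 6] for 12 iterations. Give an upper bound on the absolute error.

Bisection error bound: |error| ≤ (b-a)/2^n
|error| ≤ (6 - 2)/2^12 = 4/2^12
|error| ≤ 0.0009765625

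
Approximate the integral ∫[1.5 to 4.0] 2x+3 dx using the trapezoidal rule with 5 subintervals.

f(x) = 2x+3
a = 1.5, b = 4.0, n = 5
h = (b - a)/n = 0.500000

Trapezoidal rule: (h/2)[f(x₀) + 2f(x₁) + 2f(x₂) + ... + f(xₙ)]

x_0 = 1.5000, f(x_0) = 6.000000, coefficient = 1
x_1 = 2.0000, f(x_1) = 7.000000, coefficient = 2
x_2 = 2.5000, f(x_2) = 8.000000, coefficient = 2
x_3 = 3.0000, f(x_3) = 9.000000, coefficient = 2
x_4 = 3.5000, f(x_4) = 10.000000, coefficient = 2
x_5 = 4.0000, f(x_5) = 11.000000, coefficient = 1

I ≈ (0.500000/2) × 85.000000 = 21.250000
Exact value: 21.250000
Error: 0.000000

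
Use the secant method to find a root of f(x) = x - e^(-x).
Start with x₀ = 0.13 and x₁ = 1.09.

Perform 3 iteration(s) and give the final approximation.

f(x) = x - e^(-x)
x₀ = 0.13, x₁ = 1.09

Secant formula: x_{n+1} = x_n - f(x_n)(x_n - x_{n-1})/(f(x_n) - f(x_{n-1}))

Iteration 1:
  f(0.130000) = -0.748095
  f(1.090000) = 0.753784
  x_2 = 1.090000 - 0.753784×(1.090000 - 0.130000)/(0.753784 - (-0.748095))
       = 0.608182
Iteration 2:
  f(1.090000) = 0.753784
  f(0.608182) = 0.063843
  x_3 = 0.608182 - 0.063843×(0.608182 - 1.090000)/(0.063843 - 0.753784)
       = 0.563598
Iteration 3:
  f(0.608182) = 0.063843
  f(0.563598) = -0.005560
  x_4 = 0.563598 - (-0.005560)×(0.563598 - 0.608182)/(-0.005560 - 0.063843)
       = 0.567169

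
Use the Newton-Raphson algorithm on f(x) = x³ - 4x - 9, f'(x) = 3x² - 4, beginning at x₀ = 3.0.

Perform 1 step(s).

f(x) = x³ - 4x - 9
f'(x) = 3x² - 4
x₀ = 3.0

Newton-Raphson formula: x_{n+1} = x_n - f(x_n)/f'(x_n)

Iteration 1:
  f(3.000000) = 6.000000
  f'(3.000000) = 23.000000
  x_1 = 3.000000 - 6.000000/23.000000 = 2.739130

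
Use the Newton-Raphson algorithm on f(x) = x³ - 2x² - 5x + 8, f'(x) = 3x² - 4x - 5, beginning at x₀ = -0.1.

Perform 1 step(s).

f(x) = x³ - 2x² - 5x + 8
f'(x) = 3x² - 4x - 5
x₀ = -0.1

Newton-Raphson formula: x_{n+1} = x_n - f(x_n)/f'(x_n)

Iteration 1:
  f(-0.100000) = 8.479000
  f'(-0.100000) = -4.570000
  x_1 = -0.100000 - 8.479000/(-4.570000) = 1.755361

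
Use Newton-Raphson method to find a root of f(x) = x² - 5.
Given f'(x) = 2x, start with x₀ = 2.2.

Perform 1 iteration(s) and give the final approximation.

f(x) = x² - 5
f'(x) = 2x
x₀ = 2.2

Newton-Raphson formula: x_{n+1} = x_n - f(x_n)/f'(x_n)

Iteration 1:
  f(2.200000) = -0.160000
  f'(2.200000) = 4.400000
  x_1 = 2.200000 - (-0.160000)/4.400000 = 2.236364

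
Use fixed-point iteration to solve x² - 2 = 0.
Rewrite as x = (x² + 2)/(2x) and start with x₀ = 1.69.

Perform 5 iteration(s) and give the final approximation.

Equation: x² - 2 = 0
Fixed-point form: x = (x² + 2)/(2x)
x₀ = 1.69

x_1 = g(1.690000) = 1.436716
x_2 = g(1.436716) = 1.414390
x_3 = g(1.414390) = 1.414214
x_4 = g(1.414214) = 1.414214
x_5 = g(1.414214) = 1.414214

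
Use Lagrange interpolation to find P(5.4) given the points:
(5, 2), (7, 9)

Lagrange interpolation formula:
P(x) = Σ yᵢ × Lᵢ(x)
where Lᵢ(x) = Π_{j≠i} (x - xⱼ)/(xᵢ - xⱼ)

L_0(5.4) = (5.4 - 7)/(5 - 7) = 0.800000
L_1(5.4) = (5.4 - 5)/(7 - 5) = 0.200000

P(5.4) = 2×L_0(5.4) + 9×L_1(5.4)
P(5.4) = 3.400000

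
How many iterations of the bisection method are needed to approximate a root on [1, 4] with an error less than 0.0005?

We need (b-a)/2^n ≤ 0.0005
(4 - 1)/2^n ≤ 0.0005
3/2^n ≤ 0.0005
2^n ≥ 6000
n ≥ log₂(6000) = 12.55
n ≥ 13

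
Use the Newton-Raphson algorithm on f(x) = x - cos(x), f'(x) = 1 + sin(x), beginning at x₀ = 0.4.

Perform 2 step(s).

f(x) = x - cos(x)
f'(x) = 1 + sin(x)
x₀ = 0.4

Newton-Raphson formula: x_{n+1} = x_n - f(x_n)/f'(x_n)

Iteration 1:
  f(0.400000) = -0.521061
  f'(0.400000) = 1.389418
  x_1 = 0.400000 - (-0.521061)/1.389418 = 0.775021
Iteration 2:
  f(0.775021) = 0.060615
  f'(0.775021) = 1.699731
  x_2 = 0.775021 - 0.060615/1.699731 = 0.739360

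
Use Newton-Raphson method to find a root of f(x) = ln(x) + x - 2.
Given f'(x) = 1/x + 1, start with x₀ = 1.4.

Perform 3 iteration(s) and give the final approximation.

f(x) = ln(x) + x - 2
f'(x) = 1/x + 1
x₀ = 1.4

Newton-Raphson formula: x_{n+1} = x_n - f(x_n)/f'(x_n)

Iteration 1:
  f(1.400000) = -0.263528
  f'(1.400000) = 1.714286
  x_1 = 1.400000 - (-0.263528)/1.714286 = 1.553725
Iteration 2:
  f(1.553725) = -0.005621
  f'(1.553725) = 1.643615
  x_2 = 1.553725 - (-0.005621)/1.643615 = 1.557144
Iteration 3:
  f(1.557144) = -0.000002
  f'(1.557144) = 1.642201
  x_3 = 1.557144 - (-0.000002)/1.642201 = 1.557146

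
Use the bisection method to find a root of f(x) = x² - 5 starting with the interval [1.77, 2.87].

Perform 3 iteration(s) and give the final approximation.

f(x) = x² - 5
Initial interval: [1.77, 2.87]

Iteration 1:
  c_1 = (1.770000 + 2.870000)/2 = 2.320000
  f(c_1) = f(2.320000) = 0.382400
  f(a) × f(c) < 0, new interval: [1.770000, 2.320000]
Iteration 2:
  c_2 = (1.770000 + 2.320000)/2 = 2.045000
  f(c_2) = f(2.045000) = -0.817975
  f(a) × f(c) ≥ 0, new interval: [2.045000, 2.320000]
Iteration 3:
  c_3 = (2.045000 + 2.320000)/2 = 2.182500
  f(c_3) = f(2.182500) = -0.236694
  f(a) × f(c) ≥ 0, new interval: [2.182500, 2.320000]

After 3 iteration(s), the approximation is c_3 = 2.182500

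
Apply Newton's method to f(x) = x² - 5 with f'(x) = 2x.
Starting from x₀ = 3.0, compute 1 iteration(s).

f(x) = x² - 5
f'(x) = 2x
x₀ = 3.0

Newton-Raphson formula: x_{n+1} = x_n - f(x_n)/f'(x_n)

Iteration 1:
  f(3.000000) = 4.000000
  f'(3.000000) = 6.000000
  x_1 = 3.000000 - 4.000000/6.000000 = 2.333333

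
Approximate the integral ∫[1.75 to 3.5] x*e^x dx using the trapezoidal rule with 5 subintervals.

f(x) = x*e^x
a = 1.75, b = 3.5, n = 5
h = (b - a)/n = 0.350000

Trapezoidal rule: (h/2)[f(x₀) + 2f(x₁) + 2f(x₂) + ... + f(xₙ)]

x_0 = 1.7500, f(x_0) = 10.070555, coefficient = 1
x_1 = 2.1000, f(x_1) = 17.148957, coefficient = 2
x_2 = 2.4500, f(x_2) = 28.391449, coefficient = 2
x_3 = 2.8000, f(x_3) = 46.045011, coefficient = 2
x_4 = 3.1500, f(x_4) = 73.508603, coefficient = 2
x_5 = 3.5000, f(x_5) = 115.904082, coefficient = 1

I ≈ (0.350000/2) × 456.162678 = 79.828469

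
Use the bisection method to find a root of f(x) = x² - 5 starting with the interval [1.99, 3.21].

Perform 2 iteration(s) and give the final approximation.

f(x) = x² - 5
Initial interval: [1.99, 3.21]

Iteration 1:
  c_1 = (1.990000 + 3.210000)/2 = 2.600000
  f(c_1) = f(2.600000) = 1.760000
  f(a) × f(c) < 0, new interval: [1.990000, 2.600000]
Iteration 2:
  c_2 = (1.990000 + 2.600000)/2 = 2.295000
  f(c_2) = f(2.295000) = 0.267025
  f(a) × f(c) < 0, new interval: [1.990000, 2.295000]

After 2 iteration(s), the approximation is c_2 = 2.295000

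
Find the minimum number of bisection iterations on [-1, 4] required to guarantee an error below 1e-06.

We need (b-a)/2^n ≤ 1e-06
(4 - (-1))/2^n ≤ 1e-06
5/2^n ≤ 1e-06
2^n ≥ 5000000
n ≥ log₂(5000000) = 22.25
n ≥ 23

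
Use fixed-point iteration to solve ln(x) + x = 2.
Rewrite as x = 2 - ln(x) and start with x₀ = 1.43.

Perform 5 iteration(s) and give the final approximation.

Equation: ln(x) + x = 2
Fixed-point form: x = 2 - ln(x)
x₀ = 1.43

x_1 = g(1.430000) = 1.642326
x_2 = g(1.642326) = 1.503887
x_3 = g(1.503887) = 1.591947
x_4 = g(1.591947) = 1.535042
x_5 = g(1.535042) = 1.571442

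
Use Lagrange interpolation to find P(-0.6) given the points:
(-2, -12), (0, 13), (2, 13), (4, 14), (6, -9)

Lagrange interpolation formula:
P(x) = Σ yᵢ × Lᵢ(x)
where Lᵢ(x) = Π_{j≠i} (x - xⱼ)/(xᵢ - xⱼ)

L_0(-0.6) = (-0.6 - 0)/(-2 - 0) × (-0.6 - 2)/(-2 - 2) × (-0.6 - 4)/(-2 - 4) × (-0.6 - 6)/(-2 - 6) = 0.123337
L_1(-0.6) = (-0.6 - (-2))/(0 - (-2)) × (-0.6 - 2)/(0 - 2) × (-0.6 - 4)/(0 - 4) × (-0.6 - 6)/(0 - 6) = 1.151150
L_2(-0.6) = (-0.6 - (-2))/(2 - (-2)) × (-0.6 - 0)/(2 - 0) × (-0.6 - 4)/(2 - 4) × (-0.6 - 6)/(2 - 6) = -0.398475
L_3(-0.6) = (-0.6 - (-2))/(4 - (-2)) × (-0.6 - 0)/(4 - 0) × (-0.6 - 2)/(4 - 2) × (-0.6 - 6)/(4 - 6) = 0.150150
L_4(-0.6) = (-0.6 - (-2))/(6 - (-2)) × (-0.6 - 0)/(6 - 0) × (-0.6 - 2)/(6 - 2) × (-0.6 - 4)/(6 - 4) = -0.026162

P(-0.6) = (-12)×L_0(-0.6) + 13×L_1(-0.6) + 13×L_2(-0.6) + 14×L_3(-0.6) + (-9)×L_4(-0.6)
P(-0.6) = 10.642287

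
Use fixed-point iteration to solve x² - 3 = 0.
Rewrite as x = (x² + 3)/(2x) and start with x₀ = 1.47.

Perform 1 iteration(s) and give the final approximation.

Equation: x² - 3 = 0
Fixed-point form: x = (x² + 3)/(2x)
x₀ = 1.47

x_1 = g(1.470000) = 1.755408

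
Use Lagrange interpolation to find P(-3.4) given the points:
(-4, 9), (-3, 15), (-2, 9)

Lagrange interpolation formula:
P(x) = Σ yᵢ × Lᵢ(x)
where Lᵢ(x) = Π_{j≠i} (x - xⱼ)/(xᵢ - xⱼ)

L_0(-3.4) = (-3.4 - (-3))/(-4 - (-3)) × (-3.4 - (-2))/(-4 - (-2)) = 0.280000
L_1(-3.4) = (-3.4 - (-4))/(-3 - (-4)) × (-3.4 - (-2))/(-3 - (-2)) = 0.840000
L_2(-3.4) = (-3.4 - (-4))/(-2 - (-4)) × (-3.4 - (-3))/(-2 - (-3)) = -0.120000

P(-3.4) = 9×L_0(-3.4) + 15×L_1(-3.4) + 9×L_2(-3.4)
P(-3.4) = 14.040000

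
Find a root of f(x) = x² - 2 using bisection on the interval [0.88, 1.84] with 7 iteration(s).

f(x) = x² - 2
Initial interval: [0.88, 1.84]

Iteration 1:
  c_1 = (0.880000 + 1.840000)/2 = 1.360000
  f(c_1) = f(1.360000) = -0.150400
  f(a) × f(c) ≥ 0, new interval: [1.360000, 1.840000]
Iteration 2:
  c_2 = (1.360000 + 1.840000)/2 = 1.600000
  f(c_2) = f(1.600000) = 0.560000
  f(a) × f(c) < 0, new interval: [1.360000, 1.600000]
Iteration 3:
  c_3 = (1.360000 + 1.600000)/2 = 1.480000
  f(c_3) = f(1.480000) = 0.190400
  f(a) × f(c) < 0, new interval: [1.360000, 1.480000]
Iteration 4:
  c_4 = (1.360000 + 1.480000)/2 = 1.420000
  f(c_4) = f(1.420000) = 0.016400
  f(a) × f(c) < 0, new interval: [1.360000, 1.420000]
Iteration 5:
  c_5 = (1.360000 + 1.420000)/2 = 1.390000
  f(c_5) = f(1.390000) = -0.067900
  f(a) × f(c) ≥ 0, new interval: [1.390000, 1.420000]
Iteration 6:
  c_6 = (1.390000 + 1.420000)/2 = 1.405000
  f(c_6) = f(1.405000) = -0.025975
  f(a) × f(c) ≥ 0, new interval: [1.405000, 1.420000]
Iteration 7:
  c_7 = (1.405000 + 1.420000)/2 = 1.412500
  f(c_7) = f(1.412500) = -0.004844
  f(a) × f(c) ≥ 0, new interval: [1.412500, 1.420000]

After 7 iteration(s), the approximation is c_7 = 1.412500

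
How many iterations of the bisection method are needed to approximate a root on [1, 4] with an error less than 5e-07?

We need (b-a)/2^n ≤ 5e-07
(4 - 1)/2^n ≤ 5e-07
3/2^n ≤ 5e-07
2^n ≥ 6000000
n ≥ log₂(6000000) = 22.52
n ≥ 23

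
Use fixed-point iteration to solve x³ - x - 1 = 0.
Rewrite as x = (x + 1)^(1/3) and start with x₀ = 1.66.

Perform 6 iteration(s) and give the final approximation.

Equation: x³ - x - 1 = 0
Fixed-point form: x = (x + 1)^(1/3)
x₀ = 1.66

x_1 = g(1.660000) = 1.385566
x_2 = g(1.385566) = 1.336176
x_3 = g(1.336176) = 1.326891
x_4 = g(1.326891) = 1.325131
x_5 = g(1.325131) = 1.324796
x_6 = g(1.324796) = 1.324733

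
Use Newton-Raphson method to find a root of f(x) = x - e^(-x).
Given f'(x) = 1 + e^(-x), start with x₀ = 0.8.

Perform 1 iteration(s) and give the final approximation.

f(x) = x - e^(-x)
f'(x) = 1 + e^(-x)
x₀ = 0.8

Newton-Raphson formula: x_{n+1} = x_n - f(x_n)/f'(x_n)

Iteration 1:
  f(0.800000) = 0.350671
  f'(0.800000) = 1.449329
  x_1 = 0.800000 - 0.350671/1.449329 = 0.558046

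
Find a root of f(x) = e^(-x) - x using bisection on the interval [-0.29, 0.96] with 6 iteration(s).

f(x) = e^(-x) - x
Initial interval: [-0.29, 0.96]

Iteration 1:
  c_1 = (-0.290000 + 0.960000)/2 = 0.335000
  f(c_1) = f(0.335000) = 0.380338
  f(a) × f(c) ≥ 0, new interval: [0.335000, 0.960000]
Iteration 2:
  c_2 = (0.335000 + 0.960000)/2 = 0.647500
  f(c_2) = f(0.647500) = -0.124147
  f(a) × f(c) < 0, new interval: [0.335000, 0.647500]
Iteration 3:
  c_3 = (0.335000 + 0.647500)/2 = 0.491250
  f(c_3) = f(0.491250) = 0.120611
  f(a) × f(c) ≥ 0, new interval: [0.491250, 0.647500]
Iteration 4:
  c_4 = (0.491250 + 0.647500)/2 = 0.569375
  f(c_4) = f(0.569375) = -0.003496
  f(a) × f(c) < 0, new interval: [0.491250, 0.569375]
Iteration 5:
  c_5 = (0.491250 + 0.569375)/2 = 0.530312
  f(c_5) = f(0.530312) = 0.058109
  f(a) × f(c) ≥ 0, new interval: [0.530312, 0.569375]
Iteration 6:
  c_6 = (0.530312 + 0.569375)/2 = 0.549844
  f(c_6) = f(0.549844) = 0.027196
  f(a) × f(c) ≥ 0, new interval: [0.549844, 0.569375]

After 6 iteration(s), the approximation is c_6 = 0.549844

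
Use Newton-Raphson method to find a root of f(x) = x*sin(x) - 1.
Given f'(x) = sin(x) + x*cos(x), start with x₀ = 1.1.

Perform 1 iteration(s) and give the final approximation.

f(x) = x*sin(x) - 1
f'(x) = sin(x) + x*cos(x)
x₀ = 1.1

Newton-Raphson formula: x_{n+1} = x_n - f(x_n)/f'(x_n)

Iteration 1:
  f(1.100000) = -0.019672
  f'(1.100000) = 1.390163
  x_1 = 1.100000 - (-0.019672)/1.390163 = 1.114151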